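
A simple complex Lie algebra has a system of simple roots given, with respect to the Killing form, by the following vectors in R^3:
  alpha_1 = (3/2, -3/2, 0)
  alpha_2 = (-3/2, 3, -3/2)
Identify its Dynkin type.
Compute the Cartan integers a_ij = 2(alpha_i, alpha_j)/(alpha_j, alpha_j); the resulting 2x2 Cartan matrix is
[[2, -1], [-3, 2]].
The roots have two lengths (squared-length ratio 3:1); the short ones are alpha_{1}. The associated Dynkin diagram is two nodes joined by a triple edge (G_2), so the type is G_2.

G_2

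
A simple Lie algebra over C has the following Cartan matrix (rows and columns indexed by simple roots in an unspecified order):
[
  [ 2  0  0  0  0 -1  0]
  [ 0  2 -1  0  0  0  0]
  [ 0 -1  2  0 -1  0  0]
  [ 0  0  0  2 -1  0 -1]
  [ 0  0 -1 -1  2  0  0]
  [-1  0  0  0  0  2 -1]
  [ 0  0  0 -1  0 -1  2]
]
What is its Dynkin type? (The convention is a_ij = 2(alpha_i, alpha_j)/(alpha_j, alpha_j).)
The matrix has rank 7 with 2's on the diagonal. Reading the off-diagonal entries as Dynkin edges (a single edge where a_ij = a_ji = -1; a double or triple edge where a_ij * a_ji = 2 or 3), the diagram is a chain of 7 nodes with single edges (A_7). One simple-root ordering that puts it in standard form is (alpha_1, alpha_6, alpha_7, alpha_4, alpha_5, alpha_3, alpha_2). So the algebra is type A_7, i.e. sl(8).

A_7 (sl(8))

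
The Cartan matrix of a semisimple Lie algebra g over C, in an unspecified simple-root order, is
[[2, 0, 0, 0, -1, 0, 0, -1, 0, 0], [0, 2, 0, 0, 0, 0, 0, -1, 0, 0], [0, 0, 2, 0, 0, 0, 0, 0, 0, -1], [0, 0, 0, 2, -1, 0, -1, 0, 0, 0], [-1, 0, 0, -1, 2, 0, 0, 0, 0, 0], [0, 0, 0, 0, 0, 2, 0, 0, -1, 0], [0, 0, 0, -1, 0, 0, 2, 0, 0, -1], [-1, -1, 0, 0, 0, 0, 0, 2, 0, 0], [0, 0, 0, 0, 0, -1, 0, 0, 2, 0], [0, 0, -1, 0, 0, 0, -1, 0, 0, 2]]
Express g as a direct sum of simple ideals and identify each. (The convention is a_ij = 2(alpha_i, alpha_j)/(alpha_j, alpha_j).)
The diagram associated to this matrix has two connected components: the simple roots {alpha_6, alpha_9} form a chain of 2 nodes with single edges (A_2), and {alpha_1, alpha_2, alpha_3, alpha_4, alpha_5, alpha_7, alpha_8, alpha_10} form a chain of 8 nodes with single edges (A_8). A semisimple Lie algebra decomposes uniquely as the direct sum of simple ideals, one per connected component of its Dynkin diagram, so g ≅ A_2 ⊕ A_8 (dimension 8 + 80 = 88).

A_2 ⊕ A_8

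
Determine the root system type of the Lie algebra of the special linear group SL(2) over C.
type A_1

This is sl(2), which has dimension 2^2 - 1 = 3 and rank 2 - 1 = 1 (a Cartan subalgebra is the diagonal traceless matrices). In the classification of classical Lie algebras, the special linear algebra sl(n+1) has type A_n; here n = 1, so the Dynkin diagram is a chain of 1 nodes with single edges (A_1). Hence the type is A_1.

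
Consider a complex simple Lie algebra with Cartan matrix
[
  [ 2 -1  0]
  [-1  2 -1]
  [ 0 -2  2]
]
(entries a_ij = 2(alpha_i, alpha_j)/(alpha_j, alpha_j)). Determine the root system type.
C_3 (sp(6))

The matrix has rank 3 with 2's on the diagonal. Reading the off-diagonal entries as Dynkin edges (a single edge where a_ij = a_ji = -1; a double or triple edge where a_ij * a_ji = 2 or 3), the diagram is a chain of 3 nodes with a double edge at one end; the terminal node there is the unique long simple root (C_3). One simple-root ordering that puts it in standard form is (alpha_1, alpha_2, alpha_3). So the algebra is type C_3, i.e. sp(6).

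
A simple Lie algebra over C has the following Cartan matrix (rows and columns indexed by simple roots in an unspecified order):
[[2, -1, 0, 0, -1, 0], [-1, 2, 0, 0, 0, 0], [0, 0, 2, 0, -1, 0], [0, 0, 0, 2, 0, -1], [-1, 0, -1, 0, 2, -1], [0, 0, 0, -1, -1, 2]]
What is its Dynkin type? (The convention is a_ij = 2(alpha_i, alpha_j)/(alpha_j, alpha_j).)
The matrix has rank 6 with 2's on the diagonal. Reading the off-diagonal entries as Dynkin edges (a single edge where a_ij = a_ji = -1; a double or triple edge where a_ij * a_ji = 2 or 3), the diagram is a chain of 5 nodes with one extra node attached to the third node from one end (E_6). One simple-root ordering that puts it in standard form is (alpha_4, alpha_3, alpha_6, alpha_5, alpha_1, alpha_2). So the algebra is type E_6.

E6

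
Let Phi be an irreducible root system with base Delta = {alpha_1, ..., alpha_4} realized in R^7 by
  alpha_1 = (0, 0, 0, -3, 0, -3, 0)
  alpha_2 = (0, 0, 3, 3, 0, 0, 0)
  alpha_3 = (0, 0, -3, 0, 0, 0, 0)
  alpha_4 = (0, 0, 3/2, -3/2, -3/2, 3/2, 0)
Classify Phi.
Compute the Cartan integers a_ij = 2(alpha_i, alpha_j)/(alpha_j, alpha_j); the resulting 4x4 Cartan matrix is
[[2, -1, 0, 0], [-1, 2, -2, 0], [0, -1, 2, -1], [0, 0, -1, 2]].
The roots have two lengths (squared-length ratio 2:1); the short ones are alpha_{3,4}. The associated Dynkin diagram is a chain of 4 nodes with a double edge between the middle two (F_4), so the type is F_4.

F4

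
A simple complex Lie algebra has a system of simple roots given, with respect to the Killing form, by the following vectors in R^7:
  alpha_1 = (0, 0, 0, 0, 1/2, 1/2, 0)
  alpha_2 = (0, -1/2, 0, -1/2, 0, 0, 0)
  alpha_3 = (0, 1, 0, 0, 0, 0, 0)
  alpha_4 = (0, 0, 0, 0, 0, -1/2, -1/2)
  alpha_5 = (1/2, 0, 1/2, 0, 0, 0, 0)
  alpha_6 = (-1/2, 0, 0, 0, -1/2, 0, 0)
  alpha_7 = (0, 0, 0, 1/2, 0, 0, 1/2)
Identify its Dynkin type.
Compute the Cartan integers a_ij = 2(alpha_i, alpha_j)/(alpha_j, alpha_j); the resulting 7x7 Cartan matrix is
[[2, 0, 0, -1, 0, -1, 0], [0, 2, -1, 0, 0, 0, -1], [0, -2, 2, 0, 0, 0, 0], [-1, 0, 0, 2, 0, 0, -1], [0, 0, 0, 0, 2, -1, 0], [-1, 0, 0, 0, -1, 2, 0], [0, -1, 0, -1, 0, 0, 2]].
The roots have two lengths (squared-length ratio 2:1); the short ones are alpha_{1,2,4,5,6,7}. The associated Dynkin diagram is a chain of 7 nodes with a double edge at one end; the terminal node there is the unique long simple root (C_7), so the type is C_7 (the algebra sp(14)).

C_7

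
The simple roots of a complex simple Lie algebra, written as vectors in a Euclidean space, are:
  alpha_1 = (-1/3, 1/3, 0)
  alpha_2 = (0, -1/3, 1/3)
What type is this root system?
Compute the Cartan integers a_ij = 2(alpha_i, alpha_j)/(alpha_j, alpha_j); the resulting 2x2 Cartan matrix is
[[2, -1], [-1, 2]].
All simple roots have the same length, so the diagram is simply laced. The associated Dynkin diagram is a chain of 2 nodes with single edges (A_2), so the type is A_2 (the algebra sl(3)).

A2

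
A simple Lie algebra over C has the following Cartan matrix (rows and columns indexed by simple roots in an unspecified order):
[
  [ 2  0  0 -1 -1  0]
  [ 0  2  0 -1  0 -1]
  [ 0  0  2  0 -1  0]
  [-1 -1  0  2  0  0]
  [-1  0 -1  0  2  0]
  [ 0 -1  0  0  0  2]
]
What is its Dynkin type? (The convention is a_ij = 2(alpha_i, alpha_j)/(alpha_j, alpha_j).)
A6

The matrix has rank 6 with 2's on the diagonal. Reading the off-diagonal entries as Dynkin edges (a single edge where a_ij = a_ji = -1; a double or triple edge where a_ij * a_ji = 2 or 3), the diagram is a chain of 6 nodes with single edges (A_6). One simple-root ordering that puts it in standard form is (alpha_6, alpha_2, alpha_4, alpha_1, alpha_5, alpha_3). So the algebra is type A_6, i.e. sl(7).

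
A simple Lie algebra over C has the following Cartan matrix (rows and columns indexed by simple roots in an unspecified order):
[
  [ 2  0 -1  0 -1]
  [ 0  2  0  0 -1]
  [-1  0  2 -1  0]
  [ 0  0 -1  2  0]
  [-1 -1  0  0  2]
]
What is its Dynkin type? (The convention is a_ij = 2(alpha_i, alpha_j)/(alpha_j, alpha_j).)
A_5 (sl(6))

The matrix has rank 5 with 2's on the diagonal. Reading the off-diagonal entries as Dynkin edges (a single edge where a_ij = a_ji = -1; a double or triple edge where a_ij * a_ji = 2 or 3), the diagram is a chain of 5 nodes with single edges (A_5). One simple-root ordering that puts it in standard form is (alpha_2, alpha_5, alpha_1, alpha_3, alpha_4). So the algebra is type A_5, i.e. sl(6).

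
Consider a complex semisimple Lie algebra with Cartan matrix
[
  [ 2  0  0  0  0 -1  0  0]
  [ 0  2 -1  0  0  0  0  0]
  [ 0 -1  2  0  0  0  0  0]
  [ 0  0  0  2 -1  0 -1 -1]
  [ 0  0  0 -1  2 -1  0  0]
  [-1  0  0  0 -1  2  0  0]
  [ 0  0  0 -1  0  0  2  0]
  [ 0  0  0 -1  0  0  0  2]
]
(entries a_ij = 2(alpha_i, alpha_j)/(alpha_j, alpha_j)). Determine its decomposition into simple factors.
The diagram associated to this matrix has two connected components: the simple roots {alpha_2, alpha_3} form a chain of 2 nodes with single edges (A_2), and {alpha_1, alpha_4, alpha_5, alpha_6, alpha_7, alpha_8} form a chain of 4 nodes with a fork of two nodes at one end (D_6). A semisimple Lie algebra decomposes uniquely as the direct sum of simple ideals, one per connected component of its Dynkin diagram, so g ≅ A_2 ⊕ D_6 (dimension 8 + 66 = 74).

A_2 (sl(3)) + D_6 (so(12))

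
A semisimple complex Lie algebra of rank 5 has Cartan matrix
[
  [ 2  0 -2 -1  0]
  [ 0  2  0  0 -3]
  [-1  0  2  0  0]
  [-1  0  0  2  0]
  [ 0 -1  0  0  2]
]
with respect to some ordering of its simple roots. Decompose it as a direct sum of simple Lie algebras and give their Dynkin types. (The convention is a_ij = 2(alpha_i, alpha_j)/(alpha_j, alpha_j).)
The diagram associated to this matrix has two connected components: the simple roots {alpha_1, alpha_3, alpha_4} form a chain of 3 nodes with a double edge at one end; the terminal node there is the unique short simple root (B_3), and {alpha_2, alpha_5} form two nodes joined by a triple edge (G_2). A semisimple Lie algebra decomposes uniquely as the direct sum of simple ideals, one per connected component of its Dynkin diagram, so g ≅ B_3 ⊕ G_2 (dimension 21 + 14 = 35).

type B_3 ⊕ type G_2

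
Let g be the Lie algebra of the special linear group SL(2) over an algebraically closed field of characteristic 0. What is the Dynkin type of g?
A_1

This is sl(2), which has dimension 2^2 - 1 = 3 and rank 2 - 1 = 1 (a Cartan subalgebra is the diagonal traceless matrices). In the classification of classical Lie algebras, the special linear algebra sl(n+1) has type A_n; here n = 1, so the Dynkin diagram is a chain of 1 nodes with single edges (A_1). Hence the type is A_1.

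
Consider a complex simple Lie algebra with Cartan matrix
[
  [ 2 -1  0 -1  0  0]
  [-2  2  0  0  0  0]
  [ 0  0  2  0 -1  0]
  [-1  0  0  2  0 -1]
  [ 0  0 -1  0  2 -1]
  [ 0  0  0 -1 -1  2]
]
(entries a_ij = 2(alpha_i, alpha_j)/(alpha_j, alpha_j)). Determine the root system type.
type C_6

The matrix has rank 6 with 2's on the diagonal. Reading the off-diagonal entries as Dynkin edges (a single edge where a_ij = a_ji = -1; a double or triple edge where a_ij * a_ji = 2 or 3), the diagram is a chain of 6 nodes with a double edge at one end; the terminal node there is the unique long simple root (C_6). One simple-root ordering that puts it in standard form is (alpha_3, alpha_5, alpha_6, alpha_4, alpha_1, alpha_2). So the algebra is type C_6, i.e. sp(12).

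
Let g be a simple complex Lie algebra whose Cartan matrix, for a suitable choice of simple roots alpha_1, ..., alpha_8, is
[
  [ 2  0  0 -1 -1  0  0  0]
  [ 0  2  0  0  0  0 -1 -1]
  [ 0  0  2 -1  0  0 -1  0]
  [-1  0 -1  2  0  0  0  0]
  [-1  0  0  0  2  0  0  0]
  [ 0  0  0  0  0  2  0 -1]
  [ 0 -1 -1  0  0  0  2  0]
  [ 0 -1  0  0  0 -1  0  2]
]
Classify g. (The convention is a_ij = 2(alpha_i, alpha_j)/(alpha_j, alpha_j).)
The matrix has rank 8 with 2's on the diagonal. Reading the off-diagonal entries as Dynkin edges (a single edge where a_ij = a_ji = -1; a double or triple edge where a_ij * a_ji = 2 or 3), the diagram is a chain of 8 nodes with single edges (A_8). One simple-root ordering that puts it in standard form is (alpha_6, alpha_8, alpha_2, alpha_7, alpha_3, alpha_4, alpha_1, alpha_5). So the algebra is type A_8, i.e. sl(9).

type A_8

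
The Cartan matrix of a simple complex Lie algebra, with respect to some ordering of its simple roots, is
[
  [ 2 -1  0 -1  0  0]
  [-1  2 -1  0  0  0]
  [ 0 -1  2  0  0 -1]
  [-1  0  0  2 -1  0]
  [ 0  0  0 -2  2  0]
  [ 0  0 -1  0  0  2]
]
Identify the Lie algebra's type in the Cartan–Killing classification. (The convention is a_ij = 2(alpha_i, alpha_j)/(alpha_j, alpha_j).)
The matrix has rank 6 with 2's on the diagonal. Reading the off-diagonal entries as Dynkin edges (a single edge where a_ij = a_ji = -1; a double or triple edge where a_ij * a_ji = 2 or 3), the diagram is a chain of 6 nodes with a double edge at one end; the terminal node there is the unique long simple root (C_6). One simple-root ordering that puts it in standard form is (alpha_6, alpha_3, alpha_2, alpha_1, alpha_4, alpha_5). So the algebra is type C_6, i.e. sp(12).

type C_6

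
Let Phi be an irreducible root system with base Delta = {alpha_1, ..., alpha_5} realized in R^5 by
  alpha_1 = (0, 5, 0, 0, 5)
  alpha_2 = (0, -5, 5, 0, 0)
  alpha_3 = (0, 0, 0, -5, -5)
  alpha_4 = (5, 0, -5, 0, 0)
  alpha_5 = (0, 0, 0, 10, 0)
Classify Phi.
Compute the Cartan integers a_ij = 2(alpha_i, alpha_j)/(alpha_j, alpha_j); the resulting 5x5 Cartan matrix is
[[2, -1, -1, 0, 0], [-1, 2, 0, -1, 0], [-1, 0, 2, 0, -1], [0, -1, 0, 2, 0], [0, 0, -2, 0, 2]].
The roots have two lengths (squared-length ratio 2:1); the short ones are alpha_{1,2,3,4}. The associated Dynkin diagram is a chain of 5 nodes with a double edge at one end; the terminal node there is the unique long simple root (C_5), so the type is C_5 (the algebra sp(10)).

C_5 (sp(10))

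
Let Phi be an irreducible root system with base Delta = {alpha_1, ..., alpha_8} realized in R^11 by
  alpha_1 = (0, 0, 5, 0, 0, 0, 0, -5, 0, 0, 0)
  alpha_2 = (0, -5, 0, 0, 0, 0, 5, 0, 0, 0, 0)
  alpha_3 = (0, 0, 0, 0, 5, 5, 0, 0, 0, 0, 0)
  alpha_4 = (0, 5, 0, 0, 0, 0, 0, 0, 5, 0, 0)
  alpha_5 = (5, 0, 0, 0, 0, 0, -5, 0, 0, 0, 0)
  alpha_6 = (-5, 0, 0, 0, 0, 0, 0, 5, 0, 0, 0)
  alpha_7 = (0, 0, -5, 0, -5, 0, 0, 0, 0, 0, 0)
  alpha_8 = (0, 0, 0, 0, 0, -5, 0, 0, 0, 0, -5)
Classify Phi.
A8

Compute the Cartan integers a_ij = 2(alpha_i, alpha_j)/(alpha_j, alpha_j); the resulting 8x8 Cartan matrix is
[[2, 0, 0, 0, 0, -1, -1, 0], [0, 2, 0, -1, -1, 0, 0, 0], [0, 0, 2, 0, 0, 0, -1, -1], [0, -1, 0, 2, 0, 0, 0, 0], [0, -1, 0, 0, 2, -1, 0, 0], [-1, 0, 0, 0, -1, 2, 0, 0], [-1, 0, -1, 0, 0, 0, 2, 0], [0, 0, -1, 0, 0, 0, 0, 2]].
All simple roots have the same length, so the diagram is simply laced. The associated Dynkin diagram is a chain of 8 nodes with single edges (A_8), so the type is A_8 (the algebra sl(9)).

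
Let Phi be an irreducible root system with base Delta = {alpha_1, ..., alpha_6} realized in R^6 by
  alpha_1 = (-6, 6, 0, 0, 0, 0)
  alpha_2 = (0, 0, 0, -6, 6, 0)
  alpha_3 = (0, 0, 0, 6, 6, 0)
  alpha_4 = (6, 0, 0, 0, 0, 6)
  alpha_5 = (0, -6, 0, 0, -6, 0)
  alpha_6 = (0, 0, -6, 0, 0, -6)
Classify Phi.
D_6 (so(12))

Compute the Cartan integers a_ij = 2(alpha_i, alpha_j)/(alpha_j, alpha_j); the resulting 6x6 Cartan matrix is
[[2, 0, 0, -1, -1, 0], [0, 2, 0, 0, -1, 0], [0, 0, 2, 0, -1, 0], [-1, 0, 0, 2, 0, -1], [-1, -1, -1, 0, 2, 0], [0, 0, 0, -1, 0, 2]].
All simple roots have the same length, so the diagram is simply laced. The associated Dynkin diagram is a chain of 4 nodes with a fork of two nodes at one end (D_6), so the type is D_6 (the algebra so(12)).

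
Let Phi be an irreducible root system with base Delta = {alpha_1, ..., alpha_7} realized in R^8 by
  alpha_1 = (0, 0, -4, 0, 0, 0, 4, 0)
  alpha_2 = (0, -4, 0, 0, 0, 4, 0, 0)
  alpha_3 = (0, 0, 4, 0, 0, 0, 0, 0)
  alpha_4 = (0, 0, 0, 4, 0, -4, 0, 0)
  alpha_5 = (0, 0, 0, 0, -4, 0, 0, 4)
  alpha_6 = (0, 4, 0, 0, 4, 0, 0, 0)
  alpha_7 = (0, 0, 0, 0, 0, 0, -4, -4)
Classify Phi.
type B_7

Compute the Cartan integers a_ij = 2(alpha_i, alpha_j)/(alpha_j, alpha_j); the resulting 7x7 Cartan matrix is
[[2, 0, -2, 0, 0, 0, -1], [0, 2, 0, -1, 0, -1, 0], [-1, 0, 2, 0, 0, 0, 0], [0, -1, 0, 2, 0, 0, 0], [0, 0, 0, 0, 2, -1, -1], [0, -1, 0, 0, -1, 2, 0], [-1, 0, 0, 0, -1, 0, 2]].
The roots have two lengths (squared-length ratio 2:1); the short ones are alpha_{3}. The associated Dynkin diagram is a chain of 7 nodes with a double edge at one end; the terminal node there is the unique short simple root (B_7), so the type is B_7 (the algebra so(15)).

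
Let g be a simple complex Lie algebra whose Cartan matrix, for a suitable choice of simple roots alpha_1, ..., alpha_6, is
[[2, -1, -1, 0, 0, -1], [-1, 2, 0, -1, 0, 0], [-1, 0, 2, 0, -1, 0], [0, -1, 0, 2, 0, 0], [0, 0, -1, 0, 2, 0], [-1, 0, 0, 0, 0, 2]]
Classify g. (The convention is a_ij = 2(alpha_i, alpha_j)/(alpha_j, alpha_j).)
The matrix has rank 6 with 2's on the diagonal. Reading the off-diagonal entries as Dynkin edges (a single edge where a_ij = a_ji = -1; a double or triple edge where a_ij * a_ji = 2 or 3), the diagram is a chain of 5 nodes with one extra node attached to the third node from one end (E_6). One simple-root ordering that puts it in standard form is (alpha_5, alpha_6, alpha_3, alpha_1, alpha_2, alpha_4). So the algebra is type E_6.

E_6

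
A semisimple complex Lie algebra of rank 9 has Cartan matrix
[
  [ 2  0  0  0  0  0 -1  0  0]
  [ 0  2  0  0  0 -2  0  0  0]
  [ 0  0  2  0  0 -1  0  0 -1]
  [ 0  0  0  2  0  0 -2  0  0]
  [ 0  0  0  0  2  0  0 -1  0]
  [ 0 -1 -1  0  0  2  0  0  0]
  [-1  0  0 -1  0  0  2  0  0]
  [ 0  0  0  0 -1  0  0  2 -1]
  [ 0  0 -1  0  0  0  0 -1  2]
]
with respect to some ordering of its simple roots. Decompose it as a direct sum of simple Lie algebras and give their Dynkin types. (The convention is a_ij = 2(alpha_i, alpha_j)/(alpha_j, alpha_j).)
The diagram associated to this matrix has two connected components: the simple roots {alpha_1, alpha_4, alpha_7} form a chain of 3 nodes with a double edge at one end; the terminal node there is the unique long simple root (C_3), and {alpha_2, alpha_3, alpha_5, alpha_6, alpha_8, alpha_9} form a chain of 6 nodes with a double edge at one end; the terminal node there is the unique long simple root (C_6). A semisimple Lie algebra decomposes uniquely as the direct sum of simple ideals, one per connected component of its Dynkin diagram, so g ≅ C_3 ⊕ C_6 (dimension 21 + 78 = 99).

C3 + C6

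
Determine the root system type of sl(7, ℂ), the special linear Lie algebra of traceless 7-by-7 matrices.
This is sl(7), which has dimension 7^2 - 1 = 48 and rank 7 - 1 = 6 (a Cartan subalgebra is the diagonal traceless matrices). In the classification of classical Lie algebras, the special linear algebra sl(n+1) has type A_n; here n = 6, so the Dynkin diagram is a chain of 6 nodes with single edges (A_6). Hence the type is A_6.

type A_6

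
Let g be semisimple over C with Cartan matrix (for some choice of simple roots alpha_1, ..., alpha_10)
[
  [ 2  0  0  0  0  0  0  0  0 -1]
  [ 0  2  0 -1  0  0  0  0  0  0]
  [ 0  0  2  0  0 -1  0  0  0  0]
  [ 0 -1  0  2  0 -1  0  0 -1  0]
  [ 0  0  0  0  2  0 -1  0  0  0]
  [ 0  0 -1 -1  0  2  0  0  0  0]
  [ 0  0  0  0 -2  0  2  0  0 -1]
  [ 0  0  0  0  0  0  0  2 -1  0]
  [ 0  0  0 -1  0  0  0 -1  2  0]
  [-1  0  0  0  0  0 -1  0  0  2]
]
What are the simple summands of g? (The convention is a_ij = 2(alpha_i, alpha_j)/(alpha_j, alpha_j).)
B_4 (so(9)) ⊕ E_6

The diagram associated to this matrix has two connected components: the simple roots {alpha_1, alpha_5, alpha_7, alpha_10} form a chain of 4 nodes with a double edge at one end; the terminal node there is the unique short simple root (B_4), and {alpha_2, alpha_3, alpha_4, alpha_6, alpha_8, alpha_9} form a chain of 5 nodes with one extra node attached to the third node from one end (E_6). A semisimple Lie algebra decomposes uniquely as the direct sum of simple ideals, one per connected component of its Dynkin diagram, so g ≅ B_4 ⊕ E_6 (dimension 36 + 78 = 114).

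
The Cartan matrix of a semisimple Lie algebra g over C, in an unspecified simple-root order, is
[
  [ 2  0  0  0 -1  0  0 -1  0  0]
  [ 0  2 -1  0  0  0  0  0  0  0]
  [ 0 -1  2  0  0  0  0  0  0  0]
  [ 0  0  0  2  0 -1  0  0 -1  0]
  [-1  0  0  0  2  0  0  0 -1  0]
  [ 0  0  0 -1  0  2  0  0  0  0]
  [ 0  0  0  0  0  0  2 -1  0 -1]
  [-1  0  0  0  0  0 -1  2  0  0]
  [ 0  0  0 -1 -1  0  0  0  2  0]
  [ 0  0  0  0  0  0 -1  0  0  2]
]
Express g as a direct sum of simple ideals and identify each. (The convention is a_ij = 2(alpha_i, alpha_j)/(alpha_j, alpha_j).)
A2 ⊕ A8

The diagram associated to this matrix has two connected components: the simple roots {alpha_2, alpha_3} form a chain of 2 nodes with single edges (A_2), and {alpha_1, alpha_4, alpha_5, alpha_6, alpha_7, alpha_8, alpha_9, alpha_10} form a chain of 8 nodes with single edges (A_8). A semisimple Lie algebra decomposes uniquely as the direct sum of simple ideals, one per connected component of its Dynkin diagram, so g ≅ A_2 ⊕ A_8 (dimension 8 + 80 = 88).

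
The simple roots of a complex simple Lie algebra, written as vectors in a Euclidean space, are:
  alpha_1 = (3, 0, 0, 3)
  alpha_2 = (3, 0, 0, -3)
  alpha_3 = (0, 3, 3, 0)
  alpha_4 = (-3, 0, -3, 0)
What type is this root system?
type D_4

Compute the Cartan integers a_ij = 2(alpha_i, alpha_j)/(alpha_j, alpha_j); the resulting 4x4 Cartan matrix is
[[2, 0, 0, -1], [0, 2, 0, -1], [0, 0, 2, -1], [-1, -1, -1, 2]].
All simple roots have the same length, so the diagram is simply laced. The associated Dynkin diagram is a chain of 2 nodes with a fork of two nodes at one end (D_4), so the type is D_4 (the algebra so(8)).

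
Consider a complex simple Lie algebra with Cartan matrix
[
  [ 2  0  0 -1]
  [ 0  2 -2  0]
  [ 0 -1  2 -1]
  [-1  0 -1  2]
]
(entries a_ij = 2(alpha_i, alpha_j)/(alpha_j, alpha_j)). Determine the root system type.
C_4

The matrix has rank 4 with 2's on the diagonal. Reading the off-diagonal entries as Dynkin edges (a single edge where a_ij = a_ji = -1; a double or triple edge where a_ij * a_ji = 2 or 3), the diagram is a chain of 4 nodes with a double edge at one end; the terminal node there is the unique long simple root (C_4). One simple-root ordering that puts it in standard form is (alpha_1, alpha_4, alpha_3, alpha_2). So the algebra is type C_4, i.e. sp(8).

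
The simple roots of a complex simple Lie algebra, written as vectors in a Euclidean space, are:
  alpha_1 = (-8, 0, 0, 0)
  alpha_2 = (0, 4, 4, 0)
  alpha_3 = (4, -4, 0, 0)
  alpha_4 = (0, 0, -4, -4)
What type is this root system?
C_4

Compute the Cartan integers a_ij = 2(alpha_i, alpha_j)/(alpha_j, alpha_j); the resulting 4x4 Cartan matrix is
[[2, 0, -2, 0], [0, 2, -1, -1], [-1, -1, 2, 0], [0, -1, 0, 2]].
The roots have two lengths (squared-length ratio 2:1); the short ones are alpha_{2,3,4}. The associated Dynkin diagram is a chain of 4 nodes with a double edge at one end; the terminal node there is the unique long simple root (C_4), so the type is C_4 (the algebra sp(8)).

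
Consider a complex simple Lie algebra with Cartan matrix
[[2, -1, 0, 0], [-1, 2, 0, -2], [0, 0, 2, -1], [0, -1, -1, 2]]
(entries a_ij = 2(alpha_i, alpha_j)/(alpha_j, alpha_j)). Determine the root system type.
The matrix has rank 4 with 2's on the diagonal. Reading the off-diagonal entries as Dynkin edges (a single edge where a_ij = a_ji = -1; a double or triple edge where a_ij * a_ji = 2 or 3), the diagram is a chain of 4 nodes with a double edge between the middle two (F_4). One simple-root ordering that puts it in standard form is (alpha_1, alpha_2, alpha_4, alpha_3). So the algebra is type F_4.

F_4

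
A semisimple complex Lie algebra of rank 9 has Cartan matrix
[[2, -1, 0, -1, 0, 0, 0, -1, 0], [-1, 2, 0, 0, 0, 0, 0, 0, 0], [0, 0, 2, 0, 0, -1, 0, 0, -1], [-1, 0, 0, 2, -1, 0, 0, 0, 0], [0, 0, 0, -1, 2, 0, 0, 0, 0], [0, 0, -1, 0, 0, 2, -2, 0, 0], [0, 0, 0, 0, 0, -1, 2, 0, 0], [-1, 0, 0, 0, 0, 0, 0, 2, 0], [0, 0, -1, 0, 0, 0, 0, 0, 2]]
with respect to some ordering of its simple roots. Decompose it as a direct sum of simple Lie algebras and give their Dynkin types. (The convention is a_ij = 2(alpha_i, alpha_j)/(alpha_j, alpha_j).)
B_4 ⊕ D_5

The diagram associated to this matrix has two connected components: the simple roots {alpha_3, alpha_6, alpha_7, alpha_9} form a chain of 4 nodes with a double edge at one end; the terminal node there is the unique short simple root (B_4), and {alpha_1, alpha_2, alpha_4, alpha_5, alpha_8} form a chain of 3 nodes with a fork of two nodes at one end (D_5). A semisimple Lie algebra decomposes uniquely as the direct sum of simple ideals, one per connected component of its Dynkin diagram, so g ≅ B_4 ⊕ D_5 (dimension 36 + 45 = 81).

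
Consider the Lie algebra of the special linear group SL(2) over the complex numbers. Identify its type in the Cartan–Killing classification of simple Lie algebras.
A_1

This is sl(2), which has dimension 2^2 - 1 = 3 and rank 2 - 1 = 1 (a Cartan subalgebra is the diagonal traceless matrices). In the classification of classical Lie algebras, the special linear algebra sl(n+1) has type A_n; here n = 1, so the Dynkin diagram is a chain of 1 nodes with single edges (A_1). Hence the type is A_1.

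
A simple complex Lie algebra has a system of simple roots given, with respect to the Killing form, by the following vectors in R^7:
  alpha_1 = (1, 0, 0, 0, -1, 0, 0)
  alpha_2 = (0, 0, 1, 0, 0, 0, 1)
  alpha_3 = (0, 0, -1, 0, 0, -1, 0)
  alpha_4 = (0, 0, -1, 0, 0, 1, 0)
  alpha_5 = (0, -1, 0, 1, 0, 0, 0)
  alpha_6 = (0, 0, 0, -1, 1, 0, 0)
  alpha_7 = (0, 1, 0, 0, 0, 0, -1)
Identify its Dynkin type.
Compute the Cartan integers a_ij = 2(alpha_i, alpha_j)/(alpha_j, alpha_j); the resulting 7x7 Cartan matrix is
[[2, 0, 0, 0, 0, -1, 0], [0, 2, -1, -1, 0, 0, -1], [0, -1, 2, 0, 0, 0, 0], [0, -1, 0, 2, 0, 0, 0], [0, 0, 0, 0, 2, -1, -1], [-1, 0, 0, 0, -1, 2, 0], [0, -1, 0, 0, -1, 0, 2]].
All simple roots have the same length, so the diagram is simply laced. The associated Dynkin diagram is a chain of 5 nodes with a fork of two nodes at one end (D_7), so the type is D_7 (the algebra so(14)).

D_7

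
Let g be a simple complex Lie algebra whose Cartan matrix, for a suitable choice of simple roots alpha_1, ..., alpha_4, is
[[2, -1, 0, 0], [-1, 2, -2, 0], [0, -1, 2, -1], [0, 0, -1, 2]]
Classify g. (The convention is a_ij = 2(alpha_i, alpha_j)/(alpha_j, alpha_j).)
type F_4

The matrix has rank 4 with 2's on the diagonal. Reading the off-diagonal entries as Dynkin edges (a single edge where a_ij = a_ji = -1; a double or triple edge where a_ij * a_ji = 2 or 3), the diagram is a chain of 4 nodes with a double edge between the middle two (F_4). One simple-root ordering that puts it in standard form is (alpha_1, alpha_2, alpha_3, alpha_4). So the algebra is type F_4.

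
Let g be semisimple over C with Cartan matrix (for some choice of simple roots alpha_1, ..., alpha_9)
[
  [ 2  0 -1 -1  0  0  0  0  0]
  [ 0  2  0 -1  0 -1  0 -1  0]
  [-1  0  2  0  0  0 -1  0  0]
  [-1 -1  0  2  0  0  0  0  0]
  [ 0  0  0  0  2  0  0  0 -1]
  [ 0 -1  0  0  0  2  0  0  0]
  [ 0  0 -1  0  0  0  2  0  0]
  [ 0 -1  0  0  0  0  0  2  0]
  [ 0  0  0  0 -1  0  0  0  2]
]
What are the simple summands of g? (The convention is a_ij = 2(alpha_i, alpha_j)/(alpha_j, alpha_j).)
A_2 ⊕ D_7

The diagram associated to this matrix has two connected components: the simple roots {alpha_5, alpha_9} form a chain of 2 nodes with single edges (A_2), and {alpha_1, alpha_2, alpha_3, alpha_4, alpha_6, alpha_7, alpha_8} form a chain of 5 nodes with a fork of two nodes at one end (D_7). A semisimple Lie algebra decomposes uniquely as the direct sum of simple ideals, one per connected component of its Dynkin diagram, so g ≅ A_2 ⊕ D_7 (dimension 8 + 91 = 99).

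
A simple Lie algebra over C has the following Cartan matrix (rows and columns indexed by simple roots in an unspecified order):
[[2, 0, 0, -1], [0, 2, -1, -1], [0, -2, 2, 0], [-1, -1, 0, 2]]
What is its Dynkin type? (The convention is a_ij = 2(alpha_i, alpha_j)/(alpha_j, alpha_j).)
The matrix has rank 4 with 2's on the diagonal. Reading the off-diagonal entries as Dynkin edges (a single edge where a_ij = a_ji = -1; a double or triple edge where a_ij * a_ji = 2 or 3), the diagram is a chain of 4 nodes with a double edge at one end; the terminal node there is the unique long simple root (C_4). One simple-root ordering that puts it in standard form is (alpha_1, alpha_4, alpha_2, alpha_3). So the algebra is type C_4, i.e. sp(8).

C_4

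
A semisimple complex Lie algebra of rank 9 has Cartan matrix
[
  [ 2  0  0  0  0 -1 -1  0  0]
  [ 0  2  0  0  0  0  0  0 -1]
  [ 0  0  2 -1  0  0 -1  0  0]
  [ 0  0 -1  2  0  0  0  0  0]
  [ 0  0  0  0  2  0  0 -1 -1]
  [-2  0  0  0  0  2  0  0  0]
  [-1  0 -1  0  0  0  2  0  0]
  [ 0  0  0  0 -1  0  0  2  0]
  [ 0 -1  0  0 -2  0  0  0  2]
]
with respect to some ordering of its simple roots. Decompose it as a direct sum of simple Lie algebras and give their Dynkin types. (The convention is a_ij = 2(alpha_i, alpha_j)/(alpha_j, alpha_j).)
The diagram associated to this matrix has two connected components: the simple roots {alpha_1, alpha_3, alpha_4, alpha_6, alpha_7} form a chain of 5 nodes with a double edge at one end; the terminal node there is the unique long simple root (C_5), and {alpha_2, alpha_5, alpha_8, alpha_9} form a chain of 4 nodes with a double edge between the middle two (F_4). A semisimple Lie algebra decomposes uniquely as the direct sum of simple ideals, one per connected component of its Dynkin diagram, so g ≅ C_5 ⊕ F_4 (dimension 55 + 52 = 107).

type C_5 ⊕ type F_4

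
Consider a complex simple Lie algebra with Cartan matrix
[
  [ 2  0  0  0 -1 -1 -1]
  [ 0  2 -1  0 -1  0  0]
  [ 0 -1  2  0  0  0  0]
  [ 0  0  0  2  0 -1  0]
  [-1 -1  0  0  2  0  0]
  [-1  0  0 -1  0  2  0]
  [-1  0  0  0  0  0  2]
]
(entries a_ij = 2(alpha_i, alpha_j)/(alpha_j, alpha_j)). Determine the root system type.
type E_7

The matrix has rank 7 with 2's on the diagonal. Reading the off-diagonal entries as Dynkin edges (a single edge where a_ij = a_ji = -1; a double or triple edge where a_ij * a_ji = 2 or 3), the diagram is a chain of 6 nodes with one extra node attached to the third node from one end (E_7). One simple-root ordering that puts it in standard form is (alpha_4, alpha_7, alpha_6, alpha_1, alpha_5, alpha_2, alpha_3). So the algebra is type E_7.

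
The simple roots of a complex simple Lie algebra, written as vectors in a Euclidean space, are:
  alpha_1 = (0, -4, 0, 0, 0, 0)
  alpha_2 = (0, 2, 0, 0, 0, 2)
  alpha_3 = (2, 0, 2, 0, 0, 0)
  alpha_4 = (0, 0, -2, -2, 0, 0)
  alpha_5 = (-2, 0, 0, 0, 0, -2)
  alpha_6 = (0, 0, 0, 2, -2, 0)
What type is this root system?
C_6 (sp(12))

Compute the Cartan integers a_ij = 2(alpha_i, alpha_j)/(alpha_j, alpha_j); the resulting 6x6 Cartan matrix is
[[2, -2, 0, 0, 0, 0], [-1, 2, 0, 0, -1, 0], [0, 0, 2, -1, -1, 0], [0, 0, -1, 2, 0, -1], [0, -1, -1, 0, 2, 0], [0, 0, 0, -1, 0, 2]].
The roots have two lengths (squared-length ratio 2:1); the short ones are alpha_{2,3,4,5,6}. The associated Dynkin diagram is a chain of 6 nodes with a double edge at one end; the terminal node there is the unique long simple root (C_6), so the type is C_6 (the algebra sp(12)).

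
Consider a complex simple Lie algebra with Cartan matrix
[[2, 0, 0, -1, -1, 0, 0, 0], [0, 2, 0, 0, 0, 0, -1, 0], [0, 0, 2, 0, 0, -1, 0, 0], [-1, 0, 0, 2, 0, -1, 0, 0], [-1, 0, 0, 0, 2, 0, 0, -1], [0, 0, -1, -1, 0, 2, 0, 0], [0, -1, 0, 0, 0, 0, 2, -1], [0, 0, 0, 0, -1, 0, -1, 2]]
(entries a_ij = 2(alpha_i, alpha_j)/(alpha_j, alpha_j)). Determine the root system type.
type A_8

The matrix has rank 8 with 2's on the diagonal. Reading the off-diagonal entries as Dynkin edges (a single edge where a_ij = a_ji = -1; a double or triple edge where a_ij * a_ji = 2 or 3), the diagram is a chain of 8 nodes with single edges (A_8). One simple-root ordering that puts it in standard form is (alpha_2, alpha_7, alpha_8, alpha_5, alpha_1, alpha_4, alpha_6, alpha_3). So the algebra is type A_8, i.e. sl(9).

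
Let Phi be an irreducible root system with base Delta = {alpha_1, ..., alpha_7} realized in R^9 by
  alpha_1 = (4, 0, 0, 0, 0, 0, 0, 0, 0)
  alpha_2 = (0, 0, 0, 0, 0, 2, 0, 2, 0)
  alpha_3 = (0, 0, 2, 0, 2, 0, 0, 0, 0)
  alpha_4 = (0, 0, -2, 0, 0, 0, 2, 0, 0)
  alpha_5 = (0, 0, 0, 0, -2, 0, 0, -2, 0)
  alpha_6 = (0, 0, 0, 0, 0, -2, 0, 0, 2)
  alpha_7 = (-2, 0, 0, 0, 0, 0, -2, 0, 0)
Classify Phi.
type C_7

Compute the Cartan integers a_ij = 2(alpha_i, alpha_j)/(alpha_j, alpha_j); the resulting 7x7 Cartan matrix is
[[2, 0, 0, 0, 0, 0, -2], [0, 2, 0, 0, -1, -1, 0], [0, 0, 2, -1, -1, 0, 0], [0, 0, -1, 2, 0, 0, -1], [0, -1, -1, 0, 2, 0, 0], [0, -1, 0, 0, 0, 2, 0], [-1, 0, 0, -1, 0, 0, 2]].
The roots have two lengths (squared-length ratio 2:1); the short ones are alpha_{2,3,4,5,6,7}. The associated Dynkin diagram is a chain of 7 nodes with a double edge at one end; the terminal node there is the unique long simple root (C_7), so the type is C_7 (the algebra sp(14)).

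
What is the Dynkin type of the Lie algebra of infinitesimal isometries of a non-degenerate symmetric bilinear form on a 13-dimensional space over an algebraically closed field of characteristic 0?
type B_6

This is so(13) with 13 odd, which has dimension 13(13-1)/2 = 78 and rank (13-1)/2 = 6. In the classification of classical Lie algebras, the orthogonal algebra so(2n+1) in an odd number of variables has type B_n; here n = 6, so the Dynkin diagram is a chain of 6 nodes with a double edge at one end; the terminal node there is the unique short simple root (B_6). Hence the type is B_6.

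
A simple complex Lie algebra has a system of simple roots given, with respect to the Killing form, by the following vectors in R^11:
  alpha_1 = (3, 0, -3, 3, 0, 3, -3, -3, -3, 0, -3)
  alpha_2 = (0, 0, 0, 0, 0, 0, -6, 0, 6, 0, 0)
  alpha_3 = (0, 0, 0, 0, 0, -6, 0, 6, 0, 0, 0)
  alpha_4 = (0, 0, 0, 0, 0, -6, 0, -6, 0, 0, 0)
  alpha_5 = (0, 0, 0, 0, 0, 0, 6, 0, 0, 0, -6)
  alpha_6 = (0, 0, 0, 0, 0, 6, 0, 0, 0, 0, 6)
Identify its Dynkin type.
E_6

Compute the Cartan integers a_ij = 2(alpha_i, alpha_j)/(alpha_j, alpha_j); the resulting 6x6 Cartan matrix is
[[2, 0, -1, 0, 0, 0], [0, 2, 0, 0, -1, 0], [-1, 0, 2, 0, 0, -1], [0, 0, 0, 2, 0, -1], [0, -1, 0, 0, 2, -1], [0, 0, -1, -1, -1, 2]].
All simple roots have the same length, so the diagram is simply laced. The associated Dynkin diagram is a chain of 5 nodes with one extra node attached to the third node from one end (E_6), so the type is E_6.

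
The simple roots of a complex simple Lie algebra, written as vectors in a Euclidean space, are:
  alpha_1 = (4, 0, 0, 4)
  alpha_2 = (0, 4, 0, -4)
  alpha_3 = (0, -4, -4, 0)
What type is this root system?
Compute the Cartan integers a_ij = 2(alpha_i, alpha_j)/(alpha_j, alpha_j); the resulting 3x3 Cartan matrix is
[[2, -1, 0], [-1, 2, -1], [0, -1, 2]].
All simple roots have the same length, so the diagram is simply laced. The associated Dynkin diagram is a chain of 3 nodes with single edges (A_3), so the type is A_3 (the algebra sl(4)).

A3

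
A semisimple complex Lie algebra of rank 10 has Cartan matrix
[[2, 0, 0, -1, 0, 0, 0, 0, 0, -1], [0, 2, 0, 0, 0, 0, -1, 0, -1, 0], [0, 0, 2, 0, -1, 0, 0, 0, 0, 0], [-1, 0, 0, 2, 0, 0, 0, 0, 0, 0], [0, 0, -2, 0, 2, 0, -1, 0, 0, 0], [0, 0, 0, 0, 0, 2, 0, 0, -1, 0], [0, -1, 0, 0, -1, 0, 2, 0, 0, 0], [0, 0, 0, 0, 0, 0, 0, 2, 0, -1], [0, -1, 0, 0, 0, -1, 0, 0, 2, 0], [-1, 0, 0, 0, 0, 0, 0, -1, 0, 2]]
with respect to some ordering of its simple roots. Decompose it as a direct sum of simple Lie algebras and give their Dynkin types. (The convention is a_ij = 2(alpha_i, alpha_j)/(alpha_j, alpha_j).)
A_4 + B_6

The diagram associated to this matrix has two connected components: the simple roots {alpha_1, alpha_4, alpha_8, alpha_10} form a chain of 4 nodes with single edges (A_4), and {alpha_2, alpha_3, alpha_5, alpha_6, alpha_7, alpha_9} form a chain of 6 nodes with a double edge at one end; the terminal node there is the unique short simple root (B_6). A semisimple Lie algebra decomposes uniquely as the direct sum of simple ideals, one per connected component of its Dynkin diagram, so g ≅ A_4 ⊕ B_6 (dimension 24 + 78 = 102).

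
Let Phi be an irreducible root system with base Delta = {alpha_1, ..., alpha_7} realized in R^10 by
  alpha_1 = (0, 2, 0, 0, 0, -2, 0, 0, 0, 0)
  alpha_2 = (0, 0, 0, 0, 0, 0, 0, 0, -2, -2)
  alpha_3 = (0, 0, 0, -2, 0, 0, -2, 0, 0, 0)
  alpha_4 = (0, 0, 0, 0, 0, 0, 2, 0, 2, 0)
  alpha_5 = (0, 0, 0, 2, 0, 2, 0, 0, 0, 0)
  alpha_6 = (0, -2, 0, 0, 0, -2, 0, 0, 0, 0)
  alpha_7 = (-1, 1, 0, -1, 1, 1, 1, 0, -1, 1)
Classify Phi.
type E_7

Compute the Cartan integers a_ij = 2(alpha_i, alpha_j)/(alpha_j, alpha_j); the resulting 7x7 Cartan matrix is
[[2, 0, 0, 0, -1, 0, 0], [0, 2, 0, -1, 0, 0, 0], [0, 0, 2, -1, -1, 0, 0], [0, -1, -1, 2, 0, 0, 0], [-1, 0, -1, 0, 2, -1, 0], [0, 0, 0, 0, -1, 2, -1], [0, 0, 0, 0, 0, -1, 2]].
All simple roots have the same length, so the diagram is simply laced. The associated Dynkin diagram is a chain of 6 nodes with one extra node attached to the third node from one end (E_7), so the type is E_7.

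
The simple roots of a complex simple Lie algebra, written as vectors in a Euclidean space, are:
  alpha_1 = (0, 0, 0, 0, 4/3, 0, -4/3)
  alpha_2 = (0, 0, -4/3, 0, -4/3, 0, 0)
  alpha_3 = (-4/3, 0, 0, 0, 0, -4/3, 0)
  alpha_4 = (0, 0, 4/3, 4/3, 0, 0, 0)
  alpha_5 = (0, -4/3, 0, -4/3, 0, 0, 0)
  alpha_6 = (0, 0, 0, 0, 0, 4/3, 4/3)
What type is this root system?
Compute the Cartan integers a_ij = 2(alpha_i, alpha_j)/(alpha_j, alpha_j); the resulting 6x6 Cartan matrix is
[[2, -1, 0, 0, 0, -1], [-1, 2, 0, -1, 0, 0], [0, 0, 2, 0, 0, -1], [0, -1, 0, 2, -1, 0], [0, 0, 0, -1, 2, 0], [-1, 0, -1, 0, 0, 2]].
All simple roots have the same length, so the diagram is simply laced. The associated Dynkin diagram is a chain of 6 nodes with single edges (A_6), so the type is A_6 (the algebra sl(7)).

A_6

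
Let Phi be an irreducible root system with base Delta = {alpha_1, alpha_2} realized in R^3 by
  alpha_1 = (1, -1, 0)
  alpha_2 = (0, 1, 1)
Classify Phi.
type A_2

Compute the Cartan integers a_ij = 2(alpha_i, alpha_j)/(alpha_j, alpha_j); the resulting 2x2 Cartan matrix is
[[2, -1], [-1, 2]].
All simple roots have the same length, so the diagram is simply laced. The associated Dynkin diagram is a chain of 2 nodes with single edges (A_2), so the type is A_2 (the algebra sl(3)).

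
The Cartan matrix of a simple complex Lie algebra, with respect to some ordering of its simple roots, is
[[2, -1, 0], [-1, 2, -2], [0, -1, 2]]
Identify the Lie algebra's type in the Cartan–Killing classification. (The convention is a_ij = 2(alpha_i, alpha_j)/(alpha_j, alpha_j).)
B_3

The matrix has rank 3 with 2's on the diagonal. Reading the off-diagonal entries as Dynkin edges (a single edge where a_ij = a_ji = -1; a double or triple edge where a_ij * a_ji = 2 or 3), the diagram is a chain of 3 nodes with a double edge at one end; the terminal node there is the unique short simple root (B_3). One simple-root ordering that puts it in standard form is (alpha_1, alpha_2, alpha_3). So the algebra is type B_3, i.e. so(7).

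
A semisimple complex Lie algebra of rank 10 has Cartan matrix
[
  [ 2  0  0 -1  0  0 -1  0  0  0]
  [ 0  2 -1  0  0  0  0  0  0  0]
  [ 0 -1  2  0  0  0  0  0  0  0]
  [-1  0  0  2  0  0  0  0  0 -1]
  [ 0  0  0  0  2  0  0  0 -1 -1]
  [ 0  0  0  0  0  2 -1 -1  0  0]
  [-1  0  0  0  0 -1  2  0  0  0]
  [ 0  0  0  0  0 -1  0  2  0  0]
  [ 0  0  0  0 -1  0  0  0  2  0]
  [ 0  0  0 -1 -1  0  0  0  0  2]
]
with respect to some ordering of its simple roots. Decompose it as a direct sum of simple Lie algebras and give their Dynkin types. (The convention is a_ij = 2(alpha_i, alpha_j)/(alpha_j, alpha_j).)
A2 + A8

The diagram associated to this matrix has two connected components: the simple roots {alpha_2, alpha_3} form a chain of 2 nodes with single edges (A_2), and {alpha_1, alpha_4, alpha_5, alpha_6, alpha_7, alpha_8, alpha_9, alpha_10} form a chain of 8 nodes with single edges (A_8). A semisimple Lie algebra decomposes uniquely as the direct sum of simple ideals, one per connected component of its Dynkin diagram, so g ≅ A_2 ⊕ A_8 (dimension 8 + 80 = 88).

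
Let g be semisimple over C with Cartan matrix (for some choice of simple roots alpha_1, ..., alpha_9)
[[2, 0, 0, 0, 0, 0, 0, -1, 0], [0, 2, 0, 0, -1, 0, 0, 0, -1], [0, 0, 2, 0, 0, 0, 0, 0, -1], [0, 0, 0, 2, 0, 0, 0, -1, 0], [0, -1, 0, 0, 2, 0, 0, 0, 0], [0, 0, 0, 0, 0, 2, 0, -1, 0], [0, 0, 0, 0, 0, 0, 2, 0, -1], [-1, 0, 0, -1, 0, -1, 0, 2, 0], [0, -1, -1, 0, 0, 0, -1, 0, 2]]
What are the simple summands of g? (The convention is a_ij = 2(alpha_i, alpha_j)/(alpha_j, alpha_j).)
The diagram associated to this matrix has two connected components: the simple roots {alpha_1, alpha_4, alpha_6, alpha_8} form a chain of 2 nodes with a fork of two nodes at one end (D_4), and {alpha_2, alpha_3, alpha_5, alpha_7, alpha_9} form a chain of 3 nodes with a fork of two nodes at one end (D_5). A semisimple Lie algebra decomposes uniquely as the direct sum of simple ideals, one per connected component of its Dynkin diagram, so g ≅ D_4 ⊕ D_5 (dimension 28 + 45 = 73).

D4 + D5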